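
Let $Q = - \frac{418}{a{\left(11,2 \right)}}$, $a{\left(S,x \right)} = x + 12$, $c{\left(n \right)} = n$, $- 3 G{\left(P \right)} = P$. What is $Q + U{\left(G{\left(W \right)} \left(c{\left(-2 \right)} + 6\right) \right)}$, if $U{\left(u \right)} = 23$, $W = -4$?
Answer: $- \frac{48}{7} \approx -6.8571$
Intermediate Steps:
$G{\left(P \right)} = - \frac{P}{3}$
$a{\left(S,x \right)} = 12 + x$
$Q = - \frac{209}{7}$ ($Q = - \frac{418}{12 + 2} = - \frac{418}{14} = \left(-418\right) \frac{1}{14} = - \frac{209}{7} \approx -29.857$)
$Q + U{\left(G{\left(W \right)} \left(c{\left(-2 \right)} + 6\right) \right)} = - \frac{209}{7} + 23 = - \frac{48}{7}$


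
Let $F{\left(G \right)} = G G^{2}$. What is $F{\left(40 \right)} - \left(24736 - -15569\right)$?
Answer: $23695$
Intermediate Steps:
$F{\left(G \right)} = G^{3}$
$F{\left(40 \right)} - \left(24736 - -15569\right) = 40^{3} - \left(24736 - -15569\right) = 64000 - \left(24736 + 15569\right) = 64000 - 40305 = 23695$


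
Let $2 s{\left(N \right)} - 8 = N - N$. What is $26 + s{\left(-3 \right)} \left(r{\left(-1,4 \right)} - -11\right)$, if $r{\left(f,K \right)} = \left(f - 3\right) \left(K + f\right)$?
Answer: $22$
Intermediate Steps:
$r{\left(f,K \right)} = \left(-3 + f\right) \left(K + f\right)$
$s{\left(N \right)} = 4$ ($s{\left(N \right)} = 4 + \frac{N - N}{2} = 4 + \frac{1}{2} \cdot 0 = 4 + 0 = 4$)
$26 + s{\left(-3 \right)} \left(r{\left(-1,4 \right)} - -11\right) = 26 + 4 \left(\left(\left(-1\right)^{2} - 12 - -3 + 4 \left(-1\right)\right) - -11\right) = 26 + 4 \left(\left(1 - 12 + 3 - 4\right) + 11\right) = 26 + 4 \left(-12 + 11\right) = 26 + 4 \left(-1\right) = 26 - 4 = 22$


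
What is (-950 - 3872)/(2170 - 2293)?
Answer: 4822/123 ≈ 39.203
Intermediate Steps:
(-950 - 3872)/(2170 - 2293) = -4822/(-123) = -4822*(-1/123) = 4822/123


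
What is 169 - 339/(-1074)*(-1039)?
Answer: -56905/358 ≈ -158.95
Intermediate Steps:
169 - 339/(-1074)*(-1039) = 169 - 339*(-1/1074)*(-1039) = 169 + (113/358)*(-1039) = 169 - 117407/358 = -56905/358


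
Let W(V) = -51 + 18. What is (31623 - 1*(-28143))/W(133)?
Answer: -19922/11 ≈ -1811.1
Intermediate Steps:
W(V) = -33
(31623 - 1*(-28143))/W(133) = (31623 - 1*(-28143))/(-33) = (31623 + 28143)*(-1/33) = 59766*(-1/33) = -19922/11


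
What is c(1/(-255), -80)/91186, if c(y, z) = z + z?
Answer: -80/45593 ≈ -0.0017547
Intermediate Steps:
c(y, z) = 2*z
c(1/(-255), -80)/91186 = (2*(-80))/91186 = -160*1/91186 = -80/45593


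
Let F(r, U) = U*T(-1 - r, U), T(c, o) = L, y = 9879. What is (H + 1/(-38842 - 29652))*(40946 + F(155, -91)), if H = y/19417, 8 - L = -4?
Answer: 13483261984943/664973999 ≈ 20276.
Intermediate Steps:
L = 12 (L = 8 - 1*(-4) = 8 + 4 = 12)
T(c, o) = 12
H = 9879/19417 ≈ 0.50878
F(r, U) = 12*U (F(r, U) = U*12 = 12*U)
(H + 1/(-38842 - 29652))*(40946 + F(155, -91)) = (9879/19417 + 1/(-38842 - 29652))*(40946 + 12*(-91)) = (9879/19417 + 1/(-68494))*(40946 - 1092) = (9879/19417 - 1/68494)*39854 = (676632809/1329947998)*39854 = 13483261984943/664973999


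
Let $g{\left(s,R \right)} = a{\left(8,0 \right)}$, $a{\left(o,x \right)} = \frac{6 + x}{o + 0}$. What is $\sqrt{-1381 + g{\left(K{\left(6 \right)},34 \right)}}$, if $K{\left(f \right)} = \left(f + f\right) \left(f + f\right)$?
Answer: $\frac{i \sqrt{5521}}{2} \approx 37.152 i$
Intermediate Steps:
$K{\left(f \right)} = 4 f^{2}$ ($K{\left(f \right)} = 2 f 2 f = 4 f^{2}$)
$a{\left(o,x \right)} = \frac{6 + x}{o}$
$g{\left(s,R \right)} = \frac{3}{4}$ ($g{\left(s,R \right)} = \frac{6 + 0}{8} = \frac{1}{8} \cdot 6 = \frac{3}{4}$)
$\sqrt{-1381 + g{\left(K{\left(6 \right)},34 \right)}} = \sqrt{-1381 + \frac{3}{4}} = \sqrt{- \frac{5521}{4}} = \frac{i \sqrt{5521}}{2}$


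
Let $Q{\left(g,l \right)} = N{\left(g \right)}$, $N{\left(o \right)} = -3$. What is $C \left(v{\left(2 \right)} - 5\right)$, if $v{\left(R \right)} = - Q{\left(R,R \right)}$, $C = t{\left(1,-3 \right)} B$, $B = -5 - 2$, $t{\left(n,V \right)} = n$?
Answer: $14$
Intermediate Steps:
$Q{\left(g,l \right)} = -3$
$B = -7$ ($B = -5 - 2 = -7$)
$C = -7$ ($C = 1 \left(-7\right) = -7$)
$v{\left(R \right)} = 3$ ($v{\left(R \right)} = \left(-1\right) \left(-3\right) = 3$)
$C \left(v{\left(2 \right)} - 5\right) = - 7 \left(3 - 5\right) = \left(-7\right) \left(-2\right) = 14$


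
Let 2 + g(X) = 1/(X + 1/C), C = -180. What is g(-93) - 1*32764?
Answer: -548535786/16741 ≈ -32766.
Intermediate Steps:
g(X) = -2 + 1/(-1/180 + X) (g(X) = -2 + 1/(X + 1/(-180)) = -2 + 1/(X - 1/180) = -2 + 1/(-1/180 + X))
g(-93) - 1*32764 = 2*(91 - 180*(-93))/(-1 + 180*(-93)) - 1*32764 = 2*(91 + 16740)/(-1 - 16740) - 32764 = 2*16831/(-16741) - 32764 = 2*(-1/16741)*16831 - 32764 = -33662/16741 - 32764 = -548535786/16741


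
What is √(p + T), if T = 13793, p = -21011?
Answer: 3*I*√802 ≈ 84.959*I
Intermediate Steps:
√(p + T) = √(-21011 + 13793) = √(-7218) = 3*I*√802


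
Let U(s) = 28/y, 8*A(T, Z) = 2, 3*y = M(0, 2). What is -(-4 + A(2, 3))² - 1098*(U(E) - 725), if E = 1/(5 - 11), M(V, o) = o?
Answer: 11998719/16 ≈ 7.4992e+5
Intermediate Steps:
y = ⅔ (y = (⅓)*2 = ⅔ ≈ 0.66667)
A(T, Z) = ¼ (A(T, Z) = (⅛)*2 = ¼)
E = -⅙ (E = 1/(-6) = -⅙ ≈ -0.16667)
U(s) = 42 (U(s) = 28/(⅔) = 28*(3/2) = 42)
-(-4 + A(2, 3))² - 1098*(U(E) - 725) = -(-4 + ¼)² - 1098*(42 - 725) = -(-15/4)² - 1098*(-683) = -1*225/16 + 749934 = -225/16 + 749934 = 11998719/16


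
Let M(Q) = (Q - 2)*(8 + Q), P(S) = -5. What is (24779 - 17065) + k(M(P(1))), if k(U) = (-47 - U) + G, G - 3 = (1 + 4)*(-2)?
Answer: 7681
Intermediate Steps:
G = -7 (G = 3 + (1 + 4)*(-2) = 3 + 5*(-2) = 3 - 10 = -7)
M(Q) = (-2 + Q)*(8 + Q)
k(U) = -54 - U (k(U) = (-47 - U) - 7 = -54 - U)
(24779 - 17065) + k(M(P(1))) = (24779 - 17065) + (-54 - (-16 + (-5)² + 6*(-5))) = 7714 + (-54 - (-16 + 25 - 30)) = 7714 + (-54 - 1*(-21)) = 7714 + (-54 + 21) = 7714 - 33 = 7681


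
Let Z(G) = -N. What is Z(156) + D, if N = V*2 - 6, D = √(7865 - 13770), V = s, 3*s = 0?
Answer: 6 + I*√5905 ≈ 6.0 + 76.844*I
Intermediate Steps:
s = 0 (s = (⅓)*0 = 0)
V = 0
D = I*√5905 (D = √(-5905) = I*√5905 ≈ 76.844*I)
N = -6 (N = 0*2 - 6 = 0 - 6 = -6)
Z(G) = 6 (Z(G) = -1*(-6) = 6)
Z(156) + D = 6 + I*√5905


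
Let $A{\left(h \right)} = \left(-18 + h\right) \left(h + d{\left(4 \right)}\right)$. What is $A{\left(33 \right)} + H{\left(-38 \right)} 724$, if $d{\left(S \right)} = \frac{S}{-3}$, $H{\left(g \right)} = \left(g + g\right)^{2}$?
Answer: $4182299$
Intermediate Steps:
$H{\left(g \right)} = 4 g^{2}$ ($H{\left(g \right)} = \left(2 g\right)^{2} = 4 g^{2}$)
$d{\left(S \right)} = - \frac{S}{3}$ ($d{\left(S \right)} = S \left(- \frac{1}{3}\right) = - \frac{S}{3}$)
$A{\left(h \right)} = \left(-18 + h\right) \left(- \frac{4}{3} + h\right)$ ($A{\left(h \right)} = \left(-18 + h\right) \left(h - \frac{4}{3}\right) = \left(-18 + h\right) \left(- \frac{4}{3} + h\right)$)
$A{\left(33 \right)} + H{\left(-38 \right)} 724 = \left(24 + 33^{2} - 638\right) + 4 \left(-38\right)^{2} \cdot 724 = \left(24 + 1089 - 638\right) + 4 \cdot 1444 \cdot 724 = 475 + 5776 \cdot 724 = 475 + 4181824 = 4182299$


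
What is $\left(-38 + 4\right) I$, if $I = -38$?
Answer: $1292$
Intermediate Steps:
$\left(-38 + 4\right) I = \left(-38 + 4\right) \left(-38\right) = \left(-34\right) \left(-38\right) = 1292$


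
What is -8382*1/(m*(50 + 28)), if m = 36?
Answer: -1397/468 ≈ -2.9850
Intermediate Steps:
-8382*1/(m*(50 + 28)) = -8382*1/(36*(50 + 28)) = -8382/(78*36) = -8382/2808 = -8382*1/2808 = -1397/468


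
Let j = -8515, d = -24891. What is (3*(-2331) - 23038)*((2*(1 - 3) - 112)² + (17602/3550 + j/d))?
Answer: -17860660370666696/44181525 ≈ -4.0426e+8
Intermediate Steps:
(3*(-2331) - 23038)*((2*(1 - 3) - 112)² + (17602/3550 + j/d)) = (3*(-2331) - 23038)*((2*(1 - 3) - 112)² + (17602/3550 - 8515/(-24891))) = (-6993 - 23038)*((2*(-2) - 112)² + (17602*(1/3550) - 8515*(-1/24891))) = -30031*((-4 - 112)² + (8801/1775 + 8515/24891)) = -30031*((-116)² + 234179816/44181525) = -30031*(13456 + 234179816/44181525) = -30031*594740780216/44181525 = -17860660370666696/44181525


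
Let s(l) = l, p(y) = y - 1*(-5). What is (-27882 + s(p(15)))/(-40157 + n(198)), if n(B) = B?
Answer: 27862/39959 ≈ 0.69726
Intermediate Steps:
p(y) = 5 + y (p(y) = y + 5 = 5 + y)
(-27882 + s(p(15)))/(-40157 + n(198)) = (-27882 + (5 + 15))/(-40157 + 198) = (-27882 + 20)/(-39959) = -27862*(-1/39959) = 27862/39959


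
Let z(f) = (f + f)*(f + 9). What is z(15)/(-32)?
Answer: -45/2 ≈ -22.500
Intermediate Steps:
z(f) = 2*f*(9 + f) (z(f) = (2*f)*(9 + f) = 2*f*(9 + f))
z(15)/(-32) = (2*15*(9 + 15))/(-32) = (2*15*24)*(-1/32) = 720*(-1/32) = -45/2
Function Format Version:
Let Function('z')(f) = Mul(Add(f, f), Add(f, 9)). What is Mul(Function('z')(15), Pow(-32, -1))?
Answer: Rational(-45, 2) ≈ -22.500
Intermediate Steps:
Function('z')(f) = Mul(2, f, Add(9, f)) (Function('z')(f) = Mul(Mul(2, f), Add(9, f)) = Mul(2, f, Add(9, f)))
Mul(Function('z')(15), Pow(-32, -1)) = Mul(Mul(2, 15, Add(9, 15)), Pow(-32, -1)) = Mul(Mul(2, 15, 24), Rational(-1, 32)) = Mul(720, Rational(-1, 32)) = Rational(-45, 2)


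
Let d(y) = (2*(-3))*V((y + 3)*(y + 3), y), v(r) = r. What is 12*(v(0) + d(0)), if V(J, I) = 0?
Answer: 0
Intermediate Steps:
d(y) = 0 (d(y) = (2*(-3))*0 = -6*0 = 0)
12*(v(0) + d(0)) = 12*(0 + 0) = 12*0 = 0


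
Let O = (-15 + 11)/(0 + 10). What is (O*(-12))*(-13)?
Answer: -312/5 ≈ -62.400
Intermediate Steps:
O = -⅖ (O = -4/10 = -4*⅒ = -⅖ ≈ -0.40000)
(O*(-12))*(-13) = -⅖*(-12)*(-13) = (24/5)*(-13) = -312/5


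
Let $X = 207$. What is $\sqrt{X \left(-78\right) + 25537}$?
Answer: $\sqrt{9391} \approx 96.907$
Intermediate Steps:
$\sqrt{X \left(-78\right) + 25537} = \sqrt{207 \left(-78\right) + 25537} = \sqrt{-16146 + 25537} = \sqrt{9391}$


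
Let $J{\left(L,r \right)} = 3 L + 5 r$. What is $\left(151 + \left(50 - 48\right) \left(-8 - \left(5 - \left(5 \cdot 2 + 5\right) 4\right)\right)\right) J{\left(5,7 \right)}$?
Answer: $12250$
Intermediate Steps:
$\left(151 + \left(50 - 48\right) \left(-8 - \left(5 - \left(5 \cdot 2 + 5\right) 4\right)\right)\right) J{\left(5,7 \right)} = \left(151 + \left(50 - 48\right) \left(-8 - \left(5 - \left(5 \cdot 2 + 5\right) 4\right)\right)\right) \left(3 \cdot 5 + 5 \cdot 7\right) = \left(151 + 2 \left(-8 - \left(5 - \left(10 + 5\right) 4\right)\right)\right) \left(15 + 35\right) = \left(151 + 2 \left(-8 + \left(-5 + 15 \cdot 4\right)\right)\right) 50 = \left(151 + 2 \left(-8 + \left(-5 + 60\right)\right)\right) 50 = \left(151 + 2 \left(-8 + 55\right)\right) 50 = \left(151 + 2 \cdot 47\right) 50 = \left(151 + 94\right) 50 = 245 \cdot 50 = 12250$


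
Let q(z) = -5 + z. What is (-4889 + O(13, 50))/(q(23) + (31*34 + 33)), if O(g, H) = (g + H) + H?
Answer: -4776/1105 ≈ -4.3222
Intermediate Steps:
O(g, H) = g + 2*H (O(g, H) = (H + g) + H = g + 2*H)
(-4889 + O(13, 50))/(q(23) + (31*34 + 33)) = (-4889 + (13 + 2*50))/((-5 + 23) + (31*34 + 33)) = (-4889 + (13 + 100))/(18 + (1054 + 33)) = (-4889 + 113)/(18 + 1087) = -4776/1105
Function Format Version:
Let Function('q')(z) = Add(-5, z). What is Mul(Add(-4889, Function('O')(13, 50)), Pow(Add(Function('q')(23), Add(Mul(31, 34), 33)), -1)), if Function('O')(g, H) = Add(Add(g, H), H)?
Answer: Rational(-4776, 1105) ≈ -4.3222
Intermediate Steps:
Function('O')(g, H) = Add(g, Mul(2, H)) (Function('O')(g, H) = Add(Add(H, g), H) = Add(g, Mul(2, H)))
Mul(Add(-4889, Function('O')(13, 50)), Pow(Add(Function('q')(23), Add(Mul(31, 34), 33)), -1)) = Mul(Add(-4889, Add(13, Mul(2, 50))), Pow(Add(Add(-5, 23), Add(Mul(31, 34), 33)), -1)) = Mul(Add(-4889, Add(13, 100)), Pow(Add(18, Add(1054, 33)), -1)) = Mul(Add(-4889, 113), Pow(Add(18, 1087), -1)) = Mul(-4776, Pow(1105, -1)) = Mul(-4776, Rational(1, 1105)) = Rational(-4776, 1105)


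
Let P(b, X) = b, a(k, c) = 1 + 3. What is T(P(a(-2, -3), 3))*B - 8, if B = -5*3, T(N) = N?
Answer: -68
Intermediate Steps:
a(k, c) = 4
B = -15
T(P(a(-2, -3), 3))*B - 8 = 4*(-15) - 8 = -60 - 8 = -68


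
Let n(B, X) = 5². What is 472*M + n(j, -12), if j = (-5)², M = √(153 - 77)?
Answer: 25 + 944*√19 ≈ 4139.8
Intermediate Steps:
M = 2*√19 (M = √76 = 2*√19 ≈ 8.7178)
j = 25
n(B, X) = 25
472*M + n(j, -12) = 472*(2*√19) + 25 = 944*√19 + 25 = 25 + 944*√19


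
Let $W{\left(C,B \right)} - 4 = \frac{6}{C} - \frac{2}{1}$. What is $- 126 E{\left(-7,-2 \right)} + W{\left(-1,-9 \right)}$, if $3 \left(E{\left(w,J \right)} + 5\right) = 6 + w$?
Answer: $668$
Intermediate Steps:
$E{\left(w,J \right)} = -3 + \frac{w}{3}$ ($E{\left(w,J \right)} = -5 + \frac{6 + w}{3} = -5 + \left(2 + \frac{w}{3}\right) = -3 + \frac{w}{3}$)
$W{\left(C,B \right)} = 2 + \frac{6}{C}$ ($W{\left(C,B \right)} = 4 + \left(\frac{6}{C} - \frac{2}{1}\right) = 4 + \left(\frac{6}{C} - 2\right) = 4 - \left(2 - \frac{6}{C}\right) = 2 + \frac{6}{C}$)
$- 126 E{\left(-7,-2 \right)} + W{\left(-1,-9 \right)} = - 126 \left(-3 + \frac{1}{3} \left(-7\right)\right) + \left(2 + \frac{6}{-1}\right) = - 126 \left(-3 - \frac{7}{3}\right) + \left(2 + 6 \left(-1\right)\right) = \left(-126\right) \left(- \frac{16}{3}\right) + \left(2 - 6\right) = 672 - 4 = 668$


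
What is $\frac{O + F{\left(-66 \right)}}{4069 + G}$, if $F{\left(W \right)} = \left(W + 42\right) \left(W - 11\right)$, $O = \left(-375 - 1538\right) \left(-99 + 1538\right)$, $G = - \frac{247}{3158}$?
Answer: $- \frac{8687528522}{12849655} \approx -676.09$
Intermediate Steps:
$G = - \frac{247}{3158}$ ($G = \left(-247\right) \frac{1}{3158} = - \frac{247}{3158} \approx -0.078214$)
$O = -2752807$ ($O = \left(-1913\right) 1439 = -2752807$)
$F{\left(W \right)} = \left(-11 + W\right) \left(42 + W\right)$ ($F{\left(W \right)} = \left(42 + W\right) \left(-11 + W\right) = \left(-11 + W\right) \left(42 + W\right)$)
$\frac{O + F{\left(-66 \right)}}{4069 + G} = \frac{-2752807 + \left(-462 + \left(-66\right)^{2} + 31 \left(-66\right)\right)}{4069 - \frac{247}{3158}} = \frac{-2752807 - -1848}{\frac{12849655}{3158}} = \left(-2752807 + 1848\right) \frac{3158}{12849655} = \left(-2750959\right) \frac{3158}{12849655} = - \frac{8687528522}{12849655}$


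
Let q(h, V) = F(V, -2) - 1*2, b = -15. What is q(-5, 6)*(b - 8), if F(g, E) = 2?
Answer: 0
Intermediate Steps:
q(h, V) = 0 (q(h, V) = 2 - 1*2 = 2 - 2 = 0)
q(-5, 6)*(b - 8) = 0*(-15 - 8) = 0*(-23) = 0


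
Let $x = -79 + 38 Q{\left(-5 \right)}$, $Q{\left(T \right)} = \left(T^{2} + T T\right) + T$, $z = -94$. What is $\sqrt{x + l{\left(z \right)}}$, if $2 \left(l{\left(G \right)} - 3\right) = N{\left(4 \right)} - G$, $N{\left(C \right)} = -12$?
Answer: $5 \sqrt{67} \approx 40.927$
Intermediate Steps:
$Q{\left(T \right)} = T + 2 T^{2}$ ($Q{\left(T \right)} = \left(T^{2} + T^{2}\right) + T = 2 T^{2} + T = T + 2 T^{2}$)
$l{\left(G \right)} = -3 - \frac{G}{2}$ ($l{\left(G \right)} = 3 + \frac{-12 - G}{2} = 3 - \left(6 + \frac{G}{2}\right) = -3 - \frac{G}{2}$)
$x = 1631$ ($x = -79 + 38 \left(- 5 \left(1 + 2 \left(-5\right)\right)\right) = -79 + 38 \left(- 5 \left(1 - 10\right)\right) = -79 + 38 \left(\left(-5\right) \left(-9\right)\right) = -79 + 38 \cdot 45 = -79 + 1710 = 1631$)
$\sqrt{x + l{\left(z \right)}} = \sqrt{1631 - -44} = \sqrt{1631 + \left(-3 + 47\right)} = \sqrt{1631 + 44} = \sqrt{1675} = 5 \sqrt{67}$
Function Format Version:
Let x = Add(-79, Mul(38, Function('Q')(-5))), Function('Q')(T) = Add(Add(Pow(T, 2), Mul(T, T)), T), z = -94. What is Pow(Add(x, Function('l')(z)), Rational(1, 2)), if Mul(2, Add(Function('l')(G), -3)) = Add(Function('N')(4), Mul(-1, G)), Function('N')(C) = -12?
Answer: Mul(5, Pow(67, Rational(1, 2))) ≈ 40.927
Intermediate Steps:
Function('Q')(T) = Add(T, Mul(2, Pow(T, 2))) (Function('Q')(T) = Add(Add(Pow(T, 2), Pow(T, 2)), T) = Add(Mul(2, Pow(T, 2)), T) = Add(T, Mul(2, Pow(T, 2))))
Function('l')(G) = Add(-3, Mul(Rational(-1, 2), G)) (Function('l')(G) = Add(3, Mul(Rational(1, 2), Add(-12, Mul(-1, G)))) = Add(3, Add(-6, Mul(Rational(-1, 2), G))) = Add(-3, Mul(Rational(-1, 2), G)))
x = 1631 (x = Add(-79, Mul(38, Mul(-5, Add(1, Mul(2, -5))))) = Add(-79, Mul(38, Mul(-5, Add(1, -10)))) = Add(-79, Mul(38, Mul(-5, -9))) = Add(-79, Mul(38, 45)) = Add(-79, 1710) = 1631)
Pow(Add(x, Function('l')(z)), Rational(1, 2)) = Pow(Add(1631, Add(-3, Mul(Rational(-1, 2), -94))), Rational(1, 2)) = Pow(Add(1631, Add(-3, 47)), Rational(1, 2)) = Pow(Add(1631, 44), Rational(1, 2)) = Pow(1675, Rational(1, 2)) = Mul(5, Pow(67, Rational(1, 2)))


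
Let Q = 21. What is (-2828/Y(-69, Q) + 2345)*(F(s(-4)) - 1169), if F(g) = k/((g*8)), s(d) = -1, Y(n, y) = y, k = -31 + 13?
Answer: -30946877/12 ≈ -2.5789e+6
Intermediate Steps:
k = -18
F(g) = -9/(4*g) (F(g) = -18*1/(8*g) = -9/(4*g))
(-2828/Y(-69, Q) + 2345)*(F(s(-4)) - 1169) = (-2828/21 + 2345)*(-9/4/(-1) - 1169) = (-2828*1/21 + 2345)*(-9/4*(-1) - 1169) = (-404/3 + 2345)*(9/4 - 1169) = (6631/3)*(-4667/4) = -30946877/12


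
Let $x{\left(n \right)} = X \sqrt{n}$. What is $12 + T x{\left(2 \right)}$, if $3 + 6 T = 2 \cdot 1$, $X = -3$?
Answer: $12 + \frac{\sqrt{2}}{2} \approx 12.707$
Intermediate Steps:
$x{\left(n \right)} = - 3 \sqrt{n}$
$T = - \frac{1}{6}$ ($T = - \frac{1}{2} + \frac{2 \cdot 1}{6} = - \frac{1}{2} + \frac{1}{6} \cdot 2 = - \frac{1}{2} + \frac{1}{3} = - \frac{1}{6} \approx -0.16667$)
$12 + T x{\left(2 \right)} = 12 - \frac{\left(-3\right) \sqrt{2}}{6} = 12 + \frac{\sqrt{2}}{2}$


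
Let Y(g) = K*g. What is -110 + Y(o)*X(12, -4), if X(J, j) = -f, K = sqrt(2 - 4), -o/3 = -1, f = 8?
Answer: -110 - 24*I*sqrt(2) ≈ -110.0 - 33.941*I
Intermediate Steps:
o = 3 (o = -3*(-1) = 3)
K = I*sqrt(2) (K = sqrt(-2) = I*sqrt(2) ≈ 1.4142*I)
Y(g) = I*g*sqrt(2) (Y(g) = (I*sqrt(2))*g = I*g*sqrt(2))
X(J, j) = -8 (X(J, j) = -1*8 = -8)
-110 + Y(o)*X(12, -4) = -110 + (I*3*sqrt(2))*(-8) = -110 + (3*I*sqrt(2))*(-8) = -110 - 24*I*sqrt(2)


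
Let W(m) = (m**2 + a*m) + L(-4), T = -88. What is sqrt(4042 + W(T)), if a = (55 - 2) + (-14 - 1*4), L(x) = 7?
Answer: sqrt(8713) ≈ 93.344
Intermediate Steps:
a = 35 (a = 53 + (-14 - 4) = 53 - 18 = 35)
W(m) = 7 + m**2 + 35*m (W(m) = (m**2 + 35*m) + 7 = 7 + m**2 + 35*m)
sqrt(4042 + W(T)) = sqrt(4042 + (7 + (-88)**2 + 35*(-88))) = sqrt(4042 + (7 + 7744 - 3080)) = sqrt(4042 + 4671) = sqrt(8713)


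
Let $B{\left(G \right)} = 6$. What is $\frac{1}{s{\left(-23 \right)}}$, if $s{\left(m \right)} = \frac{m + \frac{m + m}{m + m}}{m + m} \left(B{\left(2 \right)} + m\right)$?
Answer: $- \frac{23}{187} \approx -0.12299$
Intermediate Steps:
$s{\left(m \right)} = \frac{\left(1 + m\right) \left(6 + m\right)}{2 m}$ ($s{\left(m \right)} = \frac{m + \frac{m + m}{m + m}}{m + m} \left(6 + m\right) = \frac{m + \frac{2 m}{2 m}}{2 m} \left(6 + m\right) = \left(m + 2 m \frac{1}{2 m}\right) \frac{1}{2 m} \left(6 + m\right) = \left(m + 1\right) \frac{1}{2 m} \left(6 + m\right) = \left(1 + m\right) \frac{1}{2 m} \left(6 + m\right) = \frac{1 + m}{2 m} \left(6 + m\right) = \frac{\left(1 + m\right) \left(6 + m\right)}{2 m}$)
$\frac{1}{s{\left(-23 \right)}} = \frac{1}{\frac{1}{2} \frac{1}{-23} \left(6 - 23 \left(7 - 23\right)\right)} = \frac{1}{\frac{1}{2} \left(- \frac{1}{23}\right) \left(6 - -368\right)} = \frac{1}{\frac{1}{2} \left(- \frac{1}{23}\right) \left(6 + 368\right)} = \frac{1}{\frac{1}{2} \left(- \frac{1}{23}\right) 374} = \frac{1}{- \frac{187}{23}} = - \frac{23}{187}$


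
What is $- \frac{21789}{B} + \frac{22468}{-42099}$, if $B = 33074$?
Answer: $- \frac{1660401743}{1392382326} \approx -1.1925$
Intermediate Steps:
$- \frac{21789}{B} + \frac{22468}{-42099} = - \frac{21789}{33074} + \frac{22468}{-42099} = \left(-21789\right) \frac{1}{33074} + 22468 \left(- \frac{1}{42099}\right) = - \frac{21789}{33074} - \frac{22468}{42099} = - \frac{1660401743}{1392382326}$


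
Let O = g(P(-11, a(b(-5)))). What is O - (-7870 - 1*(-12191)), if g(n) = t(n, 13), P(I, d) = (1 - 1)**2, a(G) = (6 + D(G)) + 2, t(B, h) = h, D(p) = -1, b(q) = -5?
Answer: -4308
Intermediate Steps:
a(G) = 7 (a(G) = (6 - 1) + 2 = 5 + 2 = 7)
P(I, d) = 0 (P(I, d) = 0**2 = 0)
g(n) = 13
O = 13
O - (-7870 - 1*(-12191)) = 13 - (-7870 - 1*(-12191)) = 13 - (-7870 + 12191) = 13 - 1*4321 = 13 - 4321 = -4308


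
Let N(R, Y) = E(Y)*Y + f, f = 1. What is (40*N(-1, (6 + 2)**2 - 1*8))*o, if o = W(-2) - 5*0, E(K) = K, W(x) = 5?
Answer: 627400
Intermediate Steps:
o = 5 (o = 5 - 5*0 = 5 + 0 = 5)
N(R, Y) = 1 + Y**2 (N(R, Y) = Y*Y + 1 = Y**2 + 1 = 1 + Y**2)
(40*N(-1, (6 + 2)**2 - 1*8))*o = (40*(1 + ((6 + 2)**2 - 1*8)**2))*5 = (40*(1 + (8**2 - 8)**2))*5 = (40*(1 + (64 - 8)**2))*5 = (40*(1 + 56**2))*5 = (40*(1 + 3136))*5 = (40*3137)*5 = 125480*5 = 627400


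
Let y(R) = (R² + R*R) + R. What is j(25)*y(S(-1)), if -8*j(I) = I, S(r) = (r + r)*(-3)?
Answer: -975/4 ≈ -243.75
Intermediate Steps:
S(r) = -6*r (S(r) = (2*r)*(-3) = -6*r)
j(I) = -I/8
y(R) = R + 2*R² (y(R) = (R² + R²) + R = 2*R² + R = R + 2*R²)
j(25)*y(S(-1)) = (-⅛*25)*((-6*(-1))*(1 + 2*(-6*(-1)))) = -75*(1 + 2*6)/4 = -75*(1 + 12)/4 = -75*13/4 = -25/8*78 = -975/4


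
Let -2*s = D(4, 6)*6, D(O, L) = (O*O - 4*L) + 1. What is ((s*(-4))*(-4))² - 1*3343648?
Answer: -3230752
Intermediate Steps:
D(O, L) = 1 + O² - 4*L (D(O, L) = (O² - 4*L) + 1 = 1 + O² - 4*L)
s = 21 (s = -(1 + 4² - 4*6)*6/2 = -(1 + 16 - 24)*6/2 = -(-7)*6/2 = -½*(-42) = 21)
((s*(-4))*(-4))² - 1*3343648 = ((21*(-4))*(-4))² - 1*3343648 = (-84*(-4))² - 3343648 = 336² - 3343648 = 112896 - 3343648 = -3230752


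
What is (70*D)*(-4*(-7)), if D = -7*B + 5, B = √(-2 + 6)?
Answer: -17640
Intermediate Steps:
B = 2 (B = √4 = 2)
D = -9 (D = -7*2 + 5 = -14 + 5 = -9)
(70*D)*(-4*(-7)) = (70*(-9))*(-4*(-7)) = -630*28 = -17640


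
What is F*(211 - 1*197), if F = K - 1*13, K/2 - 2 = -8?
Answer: -350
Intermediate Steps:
K = -12 (K = 4 + 2*(-8) = 4 - 16 = -12)
F = -25 (F = -12 - 1*13 = -12 - 13 = -25)
F*(211 - 1*197) = -25*(211 - 1*197) = -25*(211 - 197) = -25*14 = -350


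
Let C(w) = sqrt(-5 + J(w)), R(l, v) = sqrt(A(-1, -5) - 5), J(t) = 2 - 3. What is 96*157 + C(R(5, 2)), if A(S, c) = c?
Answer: 15072 + I*sqrt(6) ≈ 15072.0 + 2.4495*I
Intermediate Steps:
J(t) = -1
R(l, v) = I*sqrt(10) (R(l, v) = sqrt(-5 - 5) = sqrt(-10) = I*sqrt(10))
C(w) = I*sqrt(6) (C(w) = sqrt(-5 - 1) = sqrt(-6) = I*sqrt(6))
96*157 + C(R(5, 2)) = 96*157 + I*sqrt(6) = 15072 + I*sqrt(6)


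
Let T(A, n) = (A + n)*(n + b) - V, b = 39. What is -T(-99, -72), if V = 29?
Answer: -5614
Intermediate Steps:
T(A, n) = -29 + (39 + n)*(A + n) (T(A, n) = (A + n)*(n + 39) - 1*29 = (A + n)*(39 + n) - 29 = (39 + n)*(A + n) - 29 = -29 + (39 + n)*(A + n))
-T(-99, -72) = -(-29 + (-72)**2 + 39*(-99) + 39*(-72) - 99*(-72)) = -(-29 + 5184 - 3861 - 2808 + 7128) = -1*5614 = -5614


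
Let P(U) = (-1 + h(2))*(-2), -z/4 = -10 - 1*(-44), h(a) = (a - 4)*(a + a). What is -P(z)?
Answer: -18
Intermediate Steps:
h(a) = 2*a*(-4 + a) (h(a) = (-4 + a)*(2*a) = 2*a*(-4 + a))
z = -136 (z = -4*(-10 - 1*(-44)) = -4*(-10 + 44) = -4*34 = -136)
P(U) = 18 (P(U) = (-1 + 2*2*(-4 + 2))*(-2) = (-1 + 2*2*(-2))*(-2) = (-1 - 8)*(-2) = -9*(-2) = 18)
-P(z) = -1*18 = -18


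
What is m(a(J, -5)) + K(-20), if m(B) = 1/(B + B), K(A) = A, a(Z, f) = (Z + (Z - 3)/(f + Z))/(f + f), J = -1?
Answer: -5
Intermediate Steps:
a(Z, f) = (Z + (-3 + Z)/(Z + f))/(2*f) (a(Z, f) = (Z + (-3 + Z)/(Z + f))/((2*f)) = (Z + (-3 + Z)/(Z + f))*(1/(2*f)) = (Z + (-3 + Z)/(Z + f))/(2*f))
m(B) = 1/(2*B)
m(a(J, -5)) + K(-20) = 1/(2*(((½)*(-3 - 1 + (-1)² - 1*(-5))/(-5*(-1 - 5))))) - 20 = 1/(2*(((½)*(-⅕)*(-3 - 1 + 1 + 5)/(-6)))) - 20 = 1/(2*(((½)*(-⅕)*(-⅙)*2))) - 20 = 1/(2*(1/30)) - 20 = (½)*30 - 20 = 15 - 20 = -5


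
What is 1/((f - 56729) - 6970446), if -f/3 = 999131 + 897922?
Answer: -1/12718334 ≈ -7.8627e-8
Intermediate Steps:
f = -5691159 (f = -3*(999131 + 897922) = -3*1897053 = -5691159)
1/((f - 56729) - 6970446) = 1/((-5691159 - 56729) - 6970446) = 1/(-5747888 - 6970446) = 1/(-12718334) = -1/12718334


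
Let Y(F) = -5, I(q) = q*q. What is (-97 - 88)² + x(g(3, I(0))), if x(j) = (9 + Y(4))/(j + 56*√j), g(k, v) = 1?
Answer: 1950829/57 ≈ 34225.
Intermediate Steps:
I(q) = q²
x(j) = 4/(j + 56*√j) (x(j) = (9 - 5)/(j + 56*√j) = 4/(j + 56*√j))
(-97 - 88)² + x(g(3, I(0))) = (-97 - 88)² + 4/(1 + 56*√1) = (-185)² + 4/(1 + 56*1) = 34225 + 4/(1 + 56) = 34225 + 4/57 = 1950829/57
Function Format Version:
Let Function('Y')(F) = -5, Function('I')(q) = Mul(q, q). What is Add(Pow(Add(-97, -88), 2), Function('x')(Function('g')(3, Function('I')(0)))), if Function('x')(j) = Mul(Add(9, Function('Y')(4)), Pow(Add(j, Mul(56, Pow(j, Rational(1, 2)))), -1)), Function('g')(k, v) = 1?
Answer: Rational(1950829, 57) ≈ 34225.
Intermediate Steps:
Function('I')(q) = Pow(q, 2)
Function('x')(j) = Mul(4, Pow(Add(j, Mul(56, Pow(j, Rational(1, 2)))), -1)) (Function('x')(j) = Mul(Add(9, -5), Pow(Add(j, Mul(56, Pow(j, Rational(1, 2)))), -1)) = Mul(4, Pow(Add(j, Mul(56, Pow(j, Rational(1, 2)))), -1)))
Add(Pow(Add(-97, -88), 2), Function('x')(Function('g')(3, Function('I')(0)))) = Add(Pow(Add(-97, -88), 2), Mul(4, Pow(Add(1, Mul(56, Pow(1, Rational(1, 2)))), -1))) = Add(Pow(-185, 2), Mul(4, Pow(Add(1, Mul(56, 1)), -1))) = Add(34225, Mul(4, Pow(Add(1, 56), -1))) = Add(34225, Mul(4, Pow(57, -1))) = Add(34225, Mul(4, Rational(1, 57))) = Add(34225, Rational(4, 57)) = Rational(1950829, 57)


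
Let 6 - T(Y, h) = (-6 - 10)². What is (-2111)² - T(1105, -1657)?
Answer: 4456571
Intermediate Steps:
T(Y, h) = -250 (T(Y, h) = 6 - (-6 - 10)² = 6 - 1*(-16)² = 6 - 1*256 = 6 - 256 = -250)
(-2111)² - T(1105, -1657) = (-2111)² - 1*(-250) = 4456321 + 250 = 4456571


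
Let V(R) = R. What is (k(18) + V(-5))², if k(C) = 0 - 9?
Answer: 196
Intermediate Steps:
k(C) = -9
(k(18) + V(-5))² = (-9 - 5)² = (-14)² = 196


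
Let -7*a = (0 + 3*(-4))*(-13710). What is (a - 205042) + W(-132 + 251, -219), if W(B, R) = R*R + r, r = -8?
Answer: -1264143/7 ≈ -1.8059e+5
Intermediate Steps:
W(B, R) = -8 + R² (W(B, R) = R*R - 8 = R² - 8 = -8 + R²)
a = -164520/7 (a = -(0 + 3*(-4))*(-13710)/7 = -(0 - 12)*(-13710)/7 = -(-12)*(-13710)/7 = -⅐*164520 = -164520/7 ≈ -23503.)
(a - 205042) + W(-132 + 251, -219) = (-164520/7 - 205042) + (-8 + (-219)²) = -1599814/7 + (-8 + 47961) = -1599814/7 + 47953 = -1264143/7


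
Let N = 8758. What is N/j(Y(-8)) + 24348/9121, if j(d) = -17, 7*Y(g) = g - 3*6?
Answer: -79467802/155057 ≈ -512.51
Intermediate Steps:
Y(g) = -18/7 + g/7 (Y(g) = (g - 3*6)/7 = (g - 18)/7 = (-18 + g)/7 = -18/7 + g/7)
N/j(Y(-8)) + 24348/9121 = 8758/(-17) + 24348/9121 = 8758*(-1/17) + 24348*(1/9121) = -8758/17 + 24348/9121 = -79467802/155057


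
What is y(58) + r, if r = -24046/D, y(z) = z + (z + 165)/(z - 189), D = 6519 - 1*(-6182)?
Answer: 90519849/1663831 ≈ 54.404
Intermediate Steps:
D = 12701 (D = 6519 + 6182 = 12701)
y(z) = z + (165 + z)/(-189 + z)
r = -24046/12701 ≈ -1.8932
y(58) + r = (165 + 58**2 - 188*58)/(-189 + 58) - 24046/12701 = (165 + 3364 - 10904)/(-131) - 24046/12701 = -1/131*(-7375) - 24046/12701 = 7375/131 - 24046/12701 = 90519849/1663831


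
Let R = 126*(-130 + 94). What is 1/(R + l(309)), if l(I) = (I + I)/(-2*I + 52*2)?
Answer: -257/1166061 ≈ -0.00022040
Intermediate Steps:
R = -4536 (R = 126*(-36) = -4536)
l(I) = 2*I/(104 - 2*I) (l(I) = (2*I)/(-2*I + 104) = (2*I)/(104 - 2*I) = 2*I/(104 - 2*I))
1/(R + l(309)) = 1/(-4536 - 1*309/(-52 + 309)) = 1/(-4536 - 1*309/257) = 1/(-4536 - 1*309*1/257) = 1/(-4536 - 309/257) = 1/(-1166061/257) = -257/1166061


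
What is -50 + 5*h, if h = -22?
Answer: -160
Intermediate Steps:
-50 + 5*h = -50 + 5*(-22) = -50 - 110 = -160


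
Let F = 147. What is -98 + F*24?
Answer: 3430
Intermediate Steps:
-98 + F*24 = -98 + 147*24 = -98 + 3528 = 3430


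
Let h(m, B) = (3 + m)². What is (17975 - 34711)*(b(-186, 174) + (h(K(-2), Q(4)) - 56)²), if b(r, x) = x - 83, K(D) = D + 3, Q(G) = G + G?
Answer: -28300576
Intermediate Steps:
Q(G) = 2*G
K(D) = 3 + D
b(r, x) = -83 + x
(17975 - 34711)*(b(-186, 174) + (h(K(-2), Q(4)) - 56)²) = (17975 - 34711)*((-83 + 174) + ((3 + (3 - 2))² - 56)²) = -16736*(91 + ((3 + 1)² - 56)²) = -16736*(91 + (4² - 56)²) = -16736*(91 + (16 - 56)²) = -16736*(91 + (-40)²) = -16736*(91 + 1600) = -16736*1691 = -28300576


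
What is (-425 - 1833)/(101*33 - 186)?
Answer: -2258/3147 ≈ -0.71751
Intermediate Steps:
(-425 - 1833)/(101*33 - 186) = -2258/(3333 - 186) = -2258/3147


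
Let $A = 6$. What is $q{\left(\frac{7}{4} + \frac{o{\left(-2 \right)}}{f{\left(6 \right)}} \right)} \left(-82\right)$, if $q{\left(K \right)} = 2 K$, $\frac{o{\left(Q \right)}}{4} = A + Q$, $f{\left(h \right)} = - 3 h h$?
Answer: $- \frac{7093}{27} \approx -262.7$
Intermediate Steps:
$f{\left(h \right)} = - 3 h^{2}$
$o{\left(Q \right)} = 24 + 4 Q$ ($o{\left(Q \right)} = 4 \left(6 + Q\right) = 24 + 4 Q$)
$q{\left(\frac{7}{4} + \frac{o{\left(-2 \right)}}{f{\left(6 \right)}} \right)} \left(-82\right) = 2 \left(\frac{7}{4} + \frac{24 + 4 \left(-2\right)}{\left(-3\right) 6^{2}}\right) \left(-82\right) = 2 \left(7 \cdot \frac{1}{4} + \frac{24 - 8}{\left(-3\right) 36}\right) \left(-82\right) = 2 \left(\frac{7}{4} + \frac{16}{-108}\right) \left(-82\right) = 2 \left(\frac{7}{4} + 16 \left(- \frac{1}{108}\right)\right) \left(-82\right) = 2 \left(\frac{7}{4} - \frac{4}{27}\right) \left(-82\right) = 2 \cdot \frac{173}{108} \left(-82\right) = \frac{173}{54} \left(-82\right) = - \frac{7093}{27}$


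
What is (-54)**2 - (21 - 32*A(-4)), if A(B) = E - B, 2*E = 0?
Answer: 3023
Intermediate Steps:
E = 0 (E = (1/2)*0 = 0)
A(B) = -B (A(B) = 0 - B = -B)
(-54)**2 - (21 - 32*A(-4)) = (-54)**2 - (21 - (-32)*(-4)) = 2916 - (21 - 32*4) = 2916 - (21 - 128) = 2916 - 1*(-107) = 2916 + 107 = 3023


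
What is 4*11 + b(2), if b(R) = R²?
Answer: 48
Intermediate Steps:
4*11 + b(2) = 4*11 + 2² = 44 + 4 = 48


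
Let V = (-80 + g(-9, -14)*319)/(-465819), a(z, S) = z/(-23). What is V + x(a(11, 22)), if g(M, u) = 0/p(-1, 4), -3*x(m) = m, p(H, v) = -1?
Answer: 74341/465819 ≈ 0.15959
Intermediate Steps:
a(z, S) = -z/23 (a(z, S) = z*(-1/23) = -z/23)
x(m) = -m/3
g(M, u) = 0 (g(M, u) = 0/(-1) = 0*(-1) = 0)
V = 80/465819 (V = (-80 + 0*319)/(-465819) = (-80 + 0)*(-1/465819) = -80*(-1/465819) = 80/465819 ≈ 0.00017174)
V + x(a(11, 22)) = 80/465819 - (-1)*11/69 = 80/465819 - ⅓*(-11/23) = 80/465819 + 11/69 = 74341/465819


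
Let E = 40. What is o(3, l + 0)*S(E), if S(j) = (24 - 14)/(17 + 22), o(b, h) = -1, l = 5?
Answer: -10/39 ≈ -0.25641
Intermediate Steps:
S(j) = 10/39
o(3, l + 0)*S(E) = -1*10/39 = -10/39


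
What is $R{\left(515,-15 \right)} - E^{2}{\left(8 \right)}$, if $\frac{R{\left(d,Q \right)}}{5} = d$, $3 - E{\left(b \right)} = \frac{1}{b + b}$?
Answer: $\frac{656991}{256} \approx 2566.4$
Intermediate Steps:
$E{\left(b \right)} = 3 - \frac{1}{2 b}$ ($E{\left(b \right)} = 3 - \frac{1}{b + b} = 3 - \frac{1}{2 b}$)
$R{\left(d,Q \right)} = 5 d$
$R{\left(515,-15 \right)} - E^{2}{\left(8 \right)} = 5 \cdot 515 - \left(3 - \frac{1}{2 \cdot 8}\right)^{2} = 2575 - \left(3 - \frac{1}{16}\right)^{2} = 2575 - \left(\frac{47}{16}\right)^{2} = 2575 - \frac{2209}{256} = \frac{656991}{256}$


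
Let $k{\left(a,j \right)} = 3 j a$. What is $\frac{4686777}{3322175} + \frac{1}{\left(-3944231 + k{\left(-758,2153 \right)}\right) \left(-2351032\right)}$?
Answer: $\frac{97407548172854773367}{69046366266443393800} \approx 1.4108$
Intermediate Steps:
$k{\left(a,j \right)} = 3 a j$
$\frac{4686777}{3322175} + \frac{1}{\left(-3944231 + k{\left(-758,2153 \right)}\right) \left(-2351032\right)} = \frac{4686777}{3322175} + \frac{1}{\left(-3944231 + 3 \left(-758\right) 2153\right) \left(-2351032\right)} = 4686777 \cdot \frac{1}{3322175} + \frac{1}{-3944231 - 4895922} \left(- \frac{1}{2351032}\right) = \frac{4686777}{3322175} + \frac{1}{-8840153} \left(- \frac{1}{2351032}\right) = \frac{4686777}{3322175} - - \frac{1}{20783482587896} = \frac{4686777}{3322175} + \frac{1}{20783482587896} = \frac{97407548172854773367}{69046366266443393800}$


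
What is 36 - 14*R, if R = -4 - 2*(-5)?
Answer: -48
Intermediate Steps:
R = 6 (R = -4 + 10 = 6)
36 - 14*R = 36 - 14*6 = 36 - 84 = -48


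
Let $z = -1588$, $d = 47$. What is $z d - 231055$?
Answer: $-305691$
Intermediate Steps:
$z d - 231055 = \left(-1588\right) 47 - 231055 = -74636 - 231055 = -305691$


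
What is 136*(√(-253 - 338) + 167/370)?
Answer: 11356/185 + 136*I*√591 ≈ 61.384 + 3306.2*I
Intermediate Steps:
136*(√(-253 - 338) + 167/370) = 136*(√(-591) + 167*(1/370)) = 136*(I*√591 + 167/370) = 136*(167/370 + I*√591) = 11356/185 + 136*I*√591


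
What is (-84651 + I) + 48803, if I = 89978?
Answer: 54130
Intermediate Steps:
(-84651 + I) + 48803 = (-84651 + 89978) + 48803 = 5327 + 48803 = 54130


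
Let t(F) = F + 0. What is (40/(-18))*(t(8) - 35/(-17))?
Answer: -380/17 ≈ -22.353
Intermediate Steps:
t(F) = F
(40/(-18))*(t(8) - 35/(-17)) = (40/(-18))*(8 - 35/(-17)) = (40*(-1/18))*(8 - 35*(-1/17)) = -20*(8 + 35/17)/9 = -20/9*171/17 = -380/17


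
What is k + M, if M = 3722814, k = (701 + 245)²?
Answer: 4617730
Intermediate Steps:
k = 894916 (k = 946² = 894916)
k + M = 894916 + 3722814 = 4617730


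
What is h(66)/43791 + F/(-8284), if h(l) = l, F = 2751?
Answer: -3634009/10992868 ≈ -0.33058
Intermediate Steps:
h(66)/43791 + F/(-8284) = 66/43791 + 2751/(-8284) = 66*(1/43791) + 2751*(-1/8284) = 2/1327 - 2751/8284 = -3634009/10992868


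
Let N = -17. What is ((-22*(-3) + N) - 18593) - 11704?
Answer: -30248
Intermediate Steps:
((-22*(-3) + N) - 18593) - 11704 = ((-22*(-3) - 17) - 18593) - 11704 = ((66 - 17) - 18593) - 11704 = (49 - 18593) - 11704 = -18544 - 11704 = -30248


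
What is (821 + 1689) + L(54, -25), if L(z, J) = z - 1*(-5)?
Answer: 2569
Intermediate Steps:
L(z, J) = 5 + z (L(z, J) = z + 5 = 5 + z)
(821 + 1689) + L(54, -25) = (821 + 1689) + (5 + 54) = 2510 + 59 = 2569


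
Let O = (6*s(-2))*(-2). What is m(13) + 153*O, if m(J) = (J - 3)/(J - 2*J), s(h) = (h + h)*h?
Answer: -190954/13 ≈ -14689.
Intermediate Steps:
s(h) = 2*h**2 (s(h) = (2*h)*h = 2*h**2)
m(J) = -(-3 + J)/J (m(J) = (-3 + J)/((-J)) = (-3 + J)*(-1/J) = -(-3 + J)/J)
O = -96 (O = (6*(2*(-2)**2))*(-2) = (6*(2*4))*(-2) = (6*8)*(-2) = 48*(-2) = -96)
m(13) + 153*O = (3 - 1*13)/13 + 153*(-96) = (3 - 13)/13 - 14688 = (1/13)*(-10) - 14688 = -10/13 - 14688 = -190954/13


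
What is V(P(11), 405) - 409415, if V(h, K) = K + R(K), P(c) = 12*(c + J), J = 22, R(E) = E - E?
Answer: -409010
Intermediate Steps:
R(E) = 0
P(c) = 264 + 12*c (P(c) = 12*(c + 22) = 12*(22 + c) = 264 + 12*c)
V(h, K) = K (V(h, K) = K + 0 = K)
V(P(11), 405) - 409415 = 405 - 409415 = -409010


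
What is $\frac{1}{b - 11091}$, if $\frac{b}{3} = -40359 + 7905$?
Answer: $- \frac{1}{108453} \approx -9.2206 \cdot 10^{-6}$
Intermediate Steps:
$b = -97362$ ($b = 3 \left(-40359 + 7905\right) = 3 \left(-32454\right) = -97362$)
$\frac{1}{b - 11091} = \frac{1}{-97362 - 11091} = \frac{1}{-108453} = - \frac{1}{108453}$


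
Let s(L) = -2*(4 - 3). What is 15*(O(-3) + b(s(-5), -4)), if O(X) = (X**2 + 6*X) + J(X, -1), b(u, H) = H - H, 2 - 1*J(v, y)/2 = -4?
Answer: 45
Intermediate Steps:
J(v, y) = 12 (J(v, y) = 4 - 2*(-4) = 4 + 8 = 12)
s(L) = -2 (s(L) = -2*1 = -2)
b(u, H) = 0
O(X) = 12 + X**2 + 6*X (O(X) = (X**2 + 6*X) + 12 = 12 + X**2 + 6*X)
15*(O(-3) + b(s(-5), -4)) = 15*((12 + (-3)**2 + 6*(-3)) + 0) = 15*((12 + 9 - 18) + 0) = 15*(3 + 0) = 15*3 = 45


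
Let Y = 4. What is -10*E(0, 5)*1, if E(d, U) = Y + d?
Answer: -40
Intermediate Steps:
E(d, U) = 4 + d
-10*E(0, 5)*1 = -10*(4 + 0)*1 = -10*4*1 = -40*1 = -40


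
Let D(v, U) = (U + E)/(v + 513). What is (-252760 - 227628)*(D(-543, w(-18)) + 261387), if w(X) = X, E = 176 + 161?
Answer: -1883431050454/15 ≈ -1.2556e+11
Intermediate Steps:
E = 337
D(v, U) = (337 + U)/(513 + v) (D(v, U) = (U + 337)/(v + 513) = (337 + U)/(513 + v))
(-252760 - 227628)*(D(-543, w(-18)) + 261387) = (-252760 - 227628)*((337 - 18)/(513 - 543) + 261387) = -480388*(319/(-30) + 261387) = -480388*(-1/30*319 + 261387) = -480388*(-319/30 + 261387) = -480388*7841291/30 = -1883431050454/15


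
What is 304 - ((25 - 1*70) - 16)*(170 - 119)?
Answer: 3415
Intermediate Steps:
304 - ((25 - 1*70) - 16)*(170 - 119) = 304 - ((25 - 70) - 16)*51 = 304 - (-45 - 16)*51 = 304 - (-61)*51 = 304 - 1*(-3111) = 304 + 3111 = 3415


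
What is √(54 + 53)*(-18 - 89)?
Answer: -107*√107 ≈ -1106.8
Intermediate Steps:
√(54 + 53)*(-18 - 89) = √107*(-107) = -107*√107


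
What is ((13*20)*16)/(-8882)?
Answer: -2080/4441 ≈ -0.46836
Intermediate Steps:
((13*20)*16)/(-8882) = (260*16)*(-1/8882) = 4160*(-1/8882) = -2080/4441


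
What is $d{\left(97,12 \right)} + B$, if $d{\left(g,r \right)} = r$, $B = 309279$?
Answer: $309291$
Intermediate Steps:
$d{\left(97,12 \right)} + B = 12 + 309279 = 309291$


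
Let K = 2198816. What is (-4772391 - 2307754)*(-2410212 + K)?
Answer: 1496714332420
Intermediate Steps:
(-4772391 - 2307754)*(-2410212 + K) = (-4772391 - 2307754)*(-2410212 + 2198816) = -7080145*(-211396) = 1496714332420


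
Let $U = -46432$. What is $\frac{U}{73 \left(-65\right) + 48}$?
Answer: $\frac{46432}{4697} \approx 9.8855$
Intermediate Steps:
$\frac{U}{73 \left(-65\right) + 48} = - \frac{46432}{73 \left(-65\right) + 48} = - \frac{46432}{-4745 + 48} = - \frac{46432}{-4697} = \left(-46432\right) \left(- \frac{1}{4697}\right) = \frac{46432}{4697}$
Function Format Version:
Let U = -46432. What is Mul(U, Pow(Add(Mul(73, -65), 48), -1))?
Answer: Rational(46432, 4697) ≈ 9.8855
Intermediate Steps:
Mul(U, Pow(Add(Mul(73, -65), 48), -1)) = Mul(-46432, Pow(Add(Mul(73, -65), 48), -1)) = Mul(-46432, Pow(Add(-4745, 48), -1)) = Mul(-46432, Pow(-4697, -1)) = Mul(-46432, Rational(-1, 4697)) = Rational(46432, 4697)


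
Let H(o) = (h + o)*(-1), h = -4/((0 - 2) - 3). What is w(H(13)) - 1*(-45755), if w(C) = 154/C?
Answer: 3156325/69 ≈ 45744.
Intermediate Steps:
h = ⅘ (h = -4/(-2 - 3) = -4/(-5) = -4*(-⅕) = ⅘ ≈ 0.80000)
H(o) = -⅘ - o (H(o) = (⅘ + o)*(-1) = -⅘ - o)
w(H(13)) - 1*(-45755) = 154/(-⅘ - 1*13) - 1*(-45755) = 154/(-⅘ - 13) + 45755 = 154/(-69/5) + 45755 = 154*(-5/69) + 45755 = -770/69 + 45755 = 3156325/69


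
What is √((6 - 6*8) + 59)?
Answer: √17 ≈ 4.1231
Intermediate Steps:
√((6 - 6*8) + 59) = √((6 - 48) + 59) = √(-42 + 59) = √17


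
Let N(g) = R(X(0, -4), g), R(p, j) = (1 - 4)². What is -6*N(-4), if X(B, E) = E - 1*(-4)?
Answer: -54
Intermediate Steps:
X(B, E) = 4 + E (X(B, E) = E + 4 = 4 + E)
R(p, j) = 9 (R(p, j) = (-3)² = 9)
N(g) = 9
-6*N(-4) = -6*9 = -54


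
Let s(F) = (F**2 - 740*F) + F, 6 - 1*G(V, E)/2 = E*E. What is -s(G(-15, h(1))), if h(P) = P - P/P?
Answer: 8724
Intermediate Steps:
h(P) = -1 + P (h(P) = P - 1*1 = P - 1 = -1 + P)
G(V, E) = 12 - 2*E**2 (G(V, E) = 12 - 2*E*E = 12 - 2*E**2)
s(F) = F**2 - 739*F
-s(G(-15, h(1))) = -(12 - 2*(-1 + 1)**2)*(-739 + (12 - 2*(-1 + 1)**2)) = -(12 - 2*0**2)*(-739 + (12 - 2*0**2)) = -(12 - 2*0)*(-739 + (12 - 2*0)) = -(12 + 0)*(-739 + (12 + 0)) = -12*(-739 + 12) = -12*(-727) = -1*(-8724) = 8724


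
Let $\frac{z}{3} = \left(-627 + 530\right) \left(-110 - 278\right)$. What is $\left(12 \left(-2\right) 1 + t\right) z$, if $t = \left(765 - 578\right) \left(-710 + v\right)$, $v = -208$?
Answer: $-19385174520$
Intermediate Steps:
$z = 112908$ ($z = 3 \left(-627 + 530\right) \left(-110 - 278\right) = 3 \left(\left(-97\right) \left(-388\right)\right) = 3 \cdot 37636 = 112908$)
$t = -171666$ ($t = \left(765 - 578\right) \left(-710 - 208\right) = 187 \left(-918\right) = -171666$)
$\left(12 \left(-2\right) 1 + t\right) z = \left(12 \left(-2\right) 1 - 171666\right) 112908 = \left(\left(-24\right) 1 - 171666\right) 112908 = \left(-24 - 171666\right) 112908 = \left(-171690\right) 112908 = -19385174520$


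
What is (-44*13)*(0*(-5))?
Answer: 0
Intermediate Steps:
(-44*13)*(0*(-5)) = -572*0 = 0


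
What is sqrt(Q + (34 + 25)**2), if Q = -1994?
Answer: sqrt(1487) ≈ 38.562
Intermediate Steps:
sqrt(Q + (34 + 25)**2) = sqrt(-1994 + (34 + 25)**2) = sqrt(-1994 + 59**2) = sqrt(-1994 + 3481) = sqrt(1487)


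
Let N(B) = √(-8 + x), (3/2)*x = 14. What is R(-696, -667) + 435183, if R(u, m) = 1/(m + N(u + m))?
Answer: 580822646328/1334663 - 2*√3/1334663 ≈ 4.3518e+5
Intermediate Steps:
x = 28/3 (x = (⅔)*14 = 28/3 ≈ 9.3333)
N(B) = 2*√3/3 (N(B) = √(-8 + 28/3) = √(4/3) = 2*√3/3)
R(u, m) = 1/(m + 2*√3/3)
R(-696, -667) + 435183 = 3/(2*√3 + 3*(-667)) + 435183 = 3/(2*√3 - 2001) + 435183 = 3/(-2001 + 2*√3) + 435183 = 435183 + 3/(-2001 + 2*√3)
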